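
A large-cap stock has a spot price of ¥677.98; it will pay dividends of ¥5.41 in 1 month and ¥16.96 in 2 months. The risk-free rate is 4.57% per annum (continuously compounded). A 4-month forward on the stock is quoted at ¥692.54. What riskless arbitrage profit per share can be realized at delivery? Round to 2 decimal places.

PV(dividends) I = 5.41·e^(−0.0457·1/12) + 16.96·e^(−0.0457·2/12) = 22.2207
Fair forward F* = (S − I)·e^(rT) = (677.98 − 22.2207)·e^0.015233 = 655.7593 × 1.015350 = 665.8252
Market ¥692.54 > fair 665.8252: forward overpriced → cash-and-carry (borrow at r, buy the stock and collect the dividends, short the forward).
Profit at T = |F_mkt − F*| = |692.54 − 665.8252| = ¥26.71 per share

¥26.71 per share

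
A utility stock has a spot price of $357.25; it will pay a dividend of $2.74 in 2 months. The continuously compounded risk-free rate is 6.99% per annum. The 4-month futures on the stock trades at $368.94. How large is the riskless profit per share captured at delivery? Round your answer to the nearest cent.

PV(dividends) I = 2.74·e^(−0.0699·2/12) = 2.7083
Fair futures F* = (S − I)·e^(rT) = (357.25 − 2.7083)·e^0.023300 = 354.5417 × 1.023574 = 362.8997
Market $368.94 > fair 362.8997: forward overpriced → cash-and-carry (borrow at r, buy the stock and collect the dividends, short the forward).
Profit at T = |F_mkt − F*| = |368.94 − 362.8997| = $6.04 per share

$6.04 per share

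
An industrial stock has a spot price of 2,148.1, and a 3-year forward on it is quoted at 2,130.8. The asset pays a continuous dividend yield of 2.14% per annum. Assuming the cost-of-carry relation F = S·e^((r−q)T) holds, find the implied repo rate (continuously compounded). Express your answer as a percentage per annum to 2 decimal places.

From F = S·e^((r−q)T): (r − q) = ln(F/S)/T
ln(2130.8/2148.1) = ln(0.991946) = -0.008087
(r − q) = -0.008087 / (3) = -0.002696
r = ln(F/S)/T + q = -0.002696 + 0.0214 = 0.018704
r = 1.87%

1.87%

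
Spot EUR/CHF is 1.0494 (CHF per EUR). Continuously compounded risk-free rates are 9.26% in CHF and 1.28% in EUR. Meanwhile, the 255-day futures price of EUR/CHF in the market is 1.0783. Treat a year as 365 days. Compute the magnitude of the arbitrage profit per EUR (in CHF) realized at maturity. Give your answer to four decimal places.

0.0313 per EUR (in CHF)

Fair futures: F* = S·e^(carry·T), with carry = (r_CHF − r_EUR) = 0.0926 − 0.0128 = 0.0798
F* = 1.0494 · e^(0.0798 × 255/365) = 1.0494 · e^0.055751 = 1.0494 × 1.057334 = 1.1096
Market 1.0783 < fair 1.1096: forward underpriced → reverse cash-and-carry (short spot, go long the forward).
At maturity, profit = |F_mkt − F*| = |1.0783 − 1.1096| = 0.0313 per EUR (in CHF)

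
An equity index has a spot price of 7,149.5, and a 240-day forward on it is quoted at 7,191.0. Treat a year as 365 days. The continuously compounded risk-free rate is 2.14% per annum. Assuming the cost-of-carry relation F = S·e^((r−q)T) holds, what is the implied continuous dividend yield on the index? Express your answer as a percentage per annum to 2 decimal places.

1.26%

From F = S·e^((r−q)T): (r − q) = ln(F/S)/T
ln(7191.0/7149.5) = ln(1.005805) = 0.005788
(r − q) = 0.005788 / (240/365) = 0.008803
q = r − ln(F/S)/T = 0.0214 − 0.008803 = 0.012597
q = 1.26%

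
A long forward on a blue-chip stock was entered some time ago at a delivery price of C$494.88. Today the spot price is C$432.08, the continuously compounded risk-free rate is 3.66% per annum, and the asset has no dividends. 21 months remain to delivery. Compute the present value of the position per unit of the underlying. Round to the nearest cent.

-C$32.10

Current fair forward for the remaining 21 months: F = S·e^(r·T), r = 0.0366
F = 432.08 · e^(0.0366 × 21/12) = 432.08 × 1.066146 = 460.6604
Value of long forward = (F − K)·e^(−rT) = (460.6604 − 494.88) · e^(−0.0366·21/12)
= -34.2196 × 0.937958 = -32.10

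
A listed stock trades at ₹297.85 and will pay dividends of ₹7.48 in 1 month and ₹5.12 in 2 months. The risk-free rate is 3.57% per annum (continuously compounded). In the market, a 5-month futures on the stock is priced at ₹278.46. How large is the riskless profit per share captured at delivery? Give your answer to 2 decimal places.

₹11.12 per share

PV(dividends) I = 7.48·e^(−0.0357·1/12) + 5.12·e^(−0.0357·2/12) = 12.5474
Fair futures F* = (S − I)·e^(rT) = (297.85 − 12.5474)·e^0.014875 = 285.3026 × 1.014986 = 289.5781
Market ₹278.46 < fair 289.5781: forward underpriced → reverse cash-and-carry (short the stock, invest proceeds at r, pay the dividends, go long the forward).
Profit at T = |F_mkt − F*| = |278.46 − 289.5781| = ₹11.12 per share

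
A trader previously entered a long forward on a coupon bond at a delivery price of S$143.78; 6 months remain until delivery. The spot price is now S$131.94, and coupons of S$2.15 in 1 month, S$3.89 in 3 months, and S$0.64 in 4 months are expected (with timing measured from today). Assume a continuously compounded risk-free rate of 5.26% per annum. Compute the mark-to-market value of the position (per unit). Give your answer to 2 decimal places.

-S$14.72

PV(remaining coupons) I = 2.15·e^(−0.0526·1/12) + 3.89·e^(−0.0526·3/12) + 0.64·e^(−0.0526·4/12) = 6.6087
Current forward F = (S − I)·e^(rT) = (131.94 − 6.6087)·e^(0.0526·6/12) = 125.3313 × 1.026649 = 128.6713
Value (long) = (F − K)·e^(−rT) = (128.6713 − 143.78) × 0.974043 = -14.7165
Value = -S$14.72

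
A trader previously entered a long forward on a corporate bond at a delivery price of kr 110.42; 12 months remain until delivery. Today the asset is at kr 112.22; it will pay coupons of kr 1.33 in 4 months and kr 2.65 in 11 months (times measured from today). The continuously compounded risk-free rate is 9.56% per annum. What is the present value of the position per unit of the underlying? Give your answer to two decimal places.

PV(remaining coupons) I = 1.33·e^(−0.0956·4/12) + 2.65·e^(−0.0956·11/12) = 3.7159
Current forward F = (S − I)·e^(rT) = (112.22 − 3.7159)·e^(0.0956·12/12) = 108.5041 × 1.100319 = 119.3891
Value (long) = (F − K)·e^(−rT) = (119.3891 − 110.42) × 0.908827 = 8.1514
Value = kr 8.15

kr 8.15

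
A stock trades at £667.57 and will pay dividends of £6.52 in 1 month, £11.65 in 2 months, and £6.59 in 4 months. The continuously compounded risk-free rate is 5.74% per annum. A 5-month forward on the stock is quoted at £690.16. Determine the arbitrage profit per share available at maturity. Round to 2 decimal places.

PV(dividends) I = 6.52·e^(−0.0574·1/12) + 11.65·e^(−0.0574·2/12) + 6.59·e^(−0.0574·4/12) = 24.4931
Fair forward F* = (S − I)·e^(rT) = (667.57 − 24.4931)·e^0.023917 = 643.0769 × 1.024205 = 658.6426
Market £690.16 > fair 658.6426: forward overpriced → cash-and-carry (borrow at r, buy the stock and collect the dividends, short the forward).
Profit at T = |F_mkt − F*| = |690.16 − 658.6426| = £31.52 per share

£31.52 per share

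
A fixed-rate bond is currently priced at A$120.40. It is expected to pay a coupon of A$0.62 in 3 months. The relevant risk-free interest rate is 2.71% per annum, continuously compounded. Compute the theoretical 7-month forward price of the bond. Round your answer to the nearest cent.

A$121.69

PV(coupons) I = 0.62·e^(−0.0271·3/12)
I = 0.6158
F = (S − I)·e^(rT) = (120.40 − 0.6158) · e^(0.0271·7/12)
= 119.7842 · e^0.015808 = 119.7842 × 1.015934 = A$121.69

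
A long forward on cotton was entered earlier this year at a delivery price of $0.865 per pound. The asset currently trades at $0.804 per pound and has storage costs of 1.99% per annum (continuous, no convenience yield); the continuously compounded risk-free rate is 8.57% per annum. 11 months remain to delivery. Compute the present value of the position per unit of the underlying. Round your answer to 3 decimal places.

$0.019 per pound

Current fair forward for the remaining 11 months: F = S·e^((r + u)·T), (r + u) = 0.0857 + 0.0199 = 0.1056
F = 0.804 · e^(0.1056 × 11/12) = 0.804 × 1.101640 = 0.8857
Value of long forward = (F − K)·e^(−rT) = (0.8857 − 0.865) · e^(−0.0857·11/12)
= 0.0207 × 0.924448 = 0.019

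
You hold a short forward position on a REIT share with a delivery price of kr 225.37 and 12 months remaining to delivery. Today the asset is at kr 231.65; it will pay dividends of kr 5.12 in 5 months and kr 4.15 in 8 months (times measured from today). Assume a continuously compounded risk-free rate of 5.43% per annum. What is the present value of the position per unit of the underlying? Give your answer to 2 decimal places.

PV(remaining dividends) I = 5.12·e^(−0.0543·5/12) + 4.15·e^(−0.0543·8/12) = 9.0079
Current forward F = (S − I)·e^(rT) = (231.65 − 9.0079)·e^(0.0543·12/12) = 222.6421 × 1.055801 = 235.0658
Value (long) = (F − K)·e^(−rT) = (235.0658 − 225.37) × 0.947148 = 9.1834
Short position value = −(long value) = -kr 9.18

-kr 9.18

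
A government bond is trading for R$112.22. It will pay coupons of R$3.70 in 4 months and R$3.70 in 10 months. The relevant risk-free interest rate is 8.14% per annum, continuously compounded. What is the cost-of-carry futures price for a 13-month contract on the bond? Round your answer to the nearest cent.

R$114.86

PV(coupons) I = 3.70·e^(−0.0814·4/12) + 3.70·e^(−0.0814·10/12)
I = 3.6010 + 3.4573 = 7.0583
F = (S − I)·e^(rT) = (112.22 − 7.0583) · e^(0.0814·13/12)
= 105.1617 · e^0.088183 = 105.1617 × 1.092188 = R$114.86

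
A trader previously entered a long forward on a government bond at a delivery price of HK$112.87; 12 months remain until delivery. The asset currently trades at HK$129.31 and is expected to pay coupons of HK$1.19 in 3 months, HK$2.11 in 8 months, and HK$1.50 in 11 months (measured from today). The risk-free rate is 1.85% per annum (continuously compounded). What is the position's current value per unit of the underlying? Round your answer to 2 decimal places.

PV(remaining coupons) I = 1.19·e^(−0.0185·3/12) + 2.11·e^(−0.0185·8/12) + 1.50·e^(−0.0185·11/12) = 4.7434
Current forward F = (S − I)·e^(rT) = (129.31 − 4.7434)·e^(0.0185·12/12) = 124.5666 × 1.018672 = 126.8925
Value (long) = (F − K)·e^(−rT) = (126.8925 − 112.87) × 0.981670 = 13.7655
Value = HK$13.77

HK$13.77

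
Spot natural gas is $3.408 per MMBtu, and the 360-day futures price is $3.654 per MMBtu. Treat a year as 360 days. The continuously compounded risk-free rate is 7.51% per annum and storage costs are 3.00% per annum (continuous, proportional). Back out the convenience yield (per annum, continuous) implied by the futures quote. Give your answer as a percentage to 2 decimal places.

3.54%

F = S·e^((r+u−y)T) ⇒ (r+u−y) = ln(F/S)/T
ln(3.654/3.408) = 0.069697; /T ⇒ 0.069697
y = r + u − ln(F/S)/T = 0.0751 + 0.0300 − 0.069697 = 0.035403
y = 3.54%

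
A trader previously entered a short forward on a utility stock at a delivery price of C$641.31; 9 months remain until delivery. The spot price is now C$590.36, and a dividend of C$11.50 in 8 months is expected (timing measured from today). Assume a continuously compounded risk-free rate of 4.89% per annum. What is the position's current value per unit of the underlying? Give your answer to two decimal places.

PV(remaining dividends) I = 11.50·e^(−0.0489·8/12) = 11.1311
Current forward F = (S − I)·e^(rT) = (590.36 − 11.1311)·e^(0.0489·9/12) = 579.2289 × 1.037356 = 600.8666
Value (long) = (F − K)·e^(−rT) = (600.8666 − 641.31) × 0.963989 = -38.9870
Short position value = −(long value) = C$38.99

C$38.99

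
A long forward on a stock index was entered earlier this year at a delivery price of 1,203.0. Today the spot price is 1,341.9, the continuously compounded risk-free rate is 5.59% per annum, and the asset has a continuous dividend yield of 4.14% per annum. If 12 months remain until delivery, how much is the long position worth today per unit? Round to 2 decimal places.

Current fair forward for the remaining 12 months: F = S·e^((r − q)·T), (r − q) = 0.0559 − 0.0414 = 0.0145
F = 1341.9 · e^(0.0145 × 12/12) = 1341.9 × 1.01460563 = 1361.4993
Value of long forward = (F − K)·e^(−rT) = (1361.4993 − 1203.0) · e^(−0.0559·12/12)
= 158.4993 × 0.94563369 = 149.88

149.88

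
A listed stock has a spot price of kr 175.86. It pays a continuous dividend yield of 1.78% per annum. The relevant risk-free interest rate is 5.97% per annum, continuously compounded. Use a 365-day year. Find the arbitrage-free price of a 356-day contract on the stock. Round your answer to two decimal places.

kr 183.20

F = S·e^((r − q)T) = 175.86 · e^((0.0597 − 0.0178) × 356/365)
= 175.86 · e^0.040867 = 175.86 × 1.041714
F = kr 183.20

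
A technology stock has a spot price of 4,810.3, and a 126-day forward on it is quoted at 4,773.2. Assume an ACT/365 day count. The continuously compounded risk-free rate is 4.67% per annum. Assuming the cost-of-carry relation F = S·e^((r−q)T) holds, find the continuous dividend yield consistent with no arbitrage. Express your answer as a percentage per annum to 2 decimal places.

6.91%

From F = S·e^((r−q)T): (r − q) = ln(F/S)/T
ln(4773.2/4810.3) = ln(0.992287) = -0.007743
(r − q) = -0.007743 / (126/365) = -0.022430
q = r − ln(F/S)/T = 0.0467 + 0.022430 = 0.069130
q = 6.91%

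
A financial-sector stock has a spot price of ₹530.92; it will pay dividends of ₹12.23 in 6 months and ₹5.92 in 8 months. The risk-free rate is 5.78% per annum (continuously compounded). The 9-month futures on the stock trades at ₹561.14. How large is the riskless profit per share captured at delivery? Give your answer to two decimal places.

PV(dividends) I = 12.23·e^(−0.0578·6/12) + 5.92·e^(−0.0578·8/12) = 17.5778
Fair futures F* = (S − I)·e^(rT) = (530.92 − 17.5778)·e^0.043350 = 513.3422 × 1.044303 = 536.0848
Market ₹561.14 > fair 536.0848: forward overpriced → cash-and-carry (borrow at r, buy the stock and collect the dividends, short the forward).
Profit at T = |F_mkt − F*| = |561.14 − 536.0848| = ₹25.06 per share

₹25.06 per share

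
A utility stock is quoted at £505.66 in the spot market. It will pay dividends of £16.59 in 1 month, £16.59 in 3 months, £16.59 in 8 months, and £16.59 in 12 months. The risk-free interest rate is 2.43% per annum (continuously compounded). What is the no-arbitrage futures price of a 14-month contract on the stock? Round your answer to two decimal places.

£452.75

PV(dividends) I = 16.59·e^(−0.0243·1/12) + 16.59·e^(−0.0243·3/12) + 16.59·e^(−0.0243·8/12) + 16.59·e^(−0.0243·12/12)
I = 16.5564 + 16.4895 + 16.3234 + 16.1917 = 65.5610
F = (S − I)·e^(rT) = (505.66 − 65.5610) · e^(0.0243·14/12)
= 440.0990 · e^0.028350 = 440.0990 × 1.028756 = £452.75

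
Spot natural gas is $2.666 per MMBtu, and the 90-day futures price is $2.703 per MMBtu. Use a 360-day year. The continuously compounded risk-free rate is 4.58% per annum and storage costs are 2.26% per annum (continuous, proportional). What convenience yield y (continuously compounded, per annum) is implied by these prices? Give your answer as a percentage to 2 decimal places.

F = S·e^((r+u−y)T) ⇒ (r+u−y) = ln(F/S)/T
ln(2.703/2.666) = 0.013783; /T ⇒ 0.055132
y = r + u − ln(F/S)/T = 0.0458 + 0.0226 − 0.055132 = 0.013268
y = 1.33%

1.33%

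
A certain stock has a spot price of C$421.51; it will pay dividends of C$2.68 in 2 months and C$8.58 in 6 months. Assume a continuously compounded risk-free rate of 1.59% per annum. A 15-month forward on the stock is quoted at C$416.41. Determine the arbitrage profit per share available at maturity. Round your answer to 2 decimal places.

C$2.15 per share

PV(dividends) I = 2.68·e^(−0.0159·2/12) + 8.58·e^(−0.0159·6/12) = 11.1850
Fair forward F* = (S − I)·e^(rT) = (421.51 − 11.1850)·e^0.019875 = 410.3250 × 1.020074 = 418.5619
Market C$416.41 < fair 418.5619: forward underpriced → reverse cash-and-carry (short the stock, invest proceeds at r, pay the dividends, go long the forward).
Profit at T = |F_mkt − F*| = |416.41 − 418.5619| = C$2.15 per share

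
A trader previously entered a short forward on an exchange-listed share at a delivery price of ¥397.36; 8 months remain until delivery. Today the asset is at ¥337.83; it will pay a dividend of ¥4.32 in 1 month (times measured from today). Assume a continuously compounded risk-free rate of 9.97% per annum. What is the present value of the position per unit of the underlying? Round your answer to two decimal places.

¥38.26

PV(remaining dividends) I = 4.32·e^(−0.0997·1/12) = 4.2843
Current forward F = (S − I)·e^(rT) = (337.83 − 4.2843)·e^(0.0997·8/12) = 333.5457 × 1.068725 = 356.4686
Value (long) = (F − K)·e^(−rT) = (356.4686 − 397.36) × 0.935694 = -38.2618
Short position value = −(long value) = ¥38.26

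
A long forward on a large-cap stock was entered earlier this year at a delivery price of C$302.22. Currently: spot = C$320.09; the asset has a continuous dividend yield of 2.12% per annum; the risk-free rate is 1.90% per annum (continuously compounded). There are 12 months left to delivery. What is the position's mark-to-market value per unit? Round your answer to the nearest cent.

C$16.84

Current fair forward for the remaining 12 months: F = S·e^((r − q)·T), (r − q) = 0.0190 − 0.0212 = -0.0022
F = 320.09 · e^(-0.0022 × 12/12) = 320.09 × 0.997802 = 319.3864
Value of long forward = (F − K)·e^(−rT) = (319.3864 − 302.22) · e^(−0.0190·12/12)
= 17.1664 × 0.981179 = 16.84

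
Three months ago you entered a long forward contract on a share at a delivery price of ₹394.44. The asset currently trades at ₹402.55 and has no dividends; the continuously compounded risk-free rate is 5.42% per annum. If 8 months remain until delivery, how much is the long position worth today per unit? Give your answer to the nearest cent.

₹22.11

Current fair forward for the remaining 8 months: F = S·e^(r·T), r = 0.0542
F = 402.55 · e^(0.0542 × 8/12) = 402.55 × 1.036794 = 417.3614
Value of long forward = (F − K)·e^(−rT) = (417.3614 − 394.44) · e^(−0.0542·8/12)
= 22.9214 × 0.964512 = 22.11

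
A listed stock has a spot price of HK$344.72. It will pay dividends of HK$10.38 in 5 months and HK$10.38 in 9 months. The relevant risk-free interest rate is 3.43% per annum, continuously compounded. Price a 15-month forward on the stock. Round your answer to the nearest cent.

PV(dividends) I = 10.38·e^(−0.0343·5/12) + 10.38·e^(−0.0343·9/12)
I = 10.2327 + 10.1164 = 20.3491
F = (S − I)·e^(rT) = (344.72 − 20.3491) · e^(0.0343·15/12)
= 324.3709 · e^0.042875 = 324.3709 × 1.043807 = HK$338.58

HK$338.58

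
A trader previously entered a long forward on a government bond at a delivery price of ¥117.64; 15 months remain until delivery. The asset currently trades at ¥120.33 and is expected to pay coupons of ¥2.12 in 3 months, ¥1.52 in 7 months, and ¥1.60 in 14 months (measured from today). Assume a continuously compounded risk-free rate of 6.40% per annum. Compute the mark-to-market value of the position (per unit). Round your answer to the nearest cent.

¥6.70

PV(remaining coupons) I = 2.12·e^(−0.0640·3/12) + 1.52·e^(−0.0640·7/12) + 1.60·e^(−0.0640·14/12) = 5.0355
Current forward F = (S − I)·e^(rT) = (120.33 − 5.0355)·e^(0.0640·15/12) = 115.2945 × 1.083287 = 124.8970
Value (long) = (F − K)·e^(−rT) = (124.8970 − 117.64) × 0.923116 = 6.6991
Value = ¥6.70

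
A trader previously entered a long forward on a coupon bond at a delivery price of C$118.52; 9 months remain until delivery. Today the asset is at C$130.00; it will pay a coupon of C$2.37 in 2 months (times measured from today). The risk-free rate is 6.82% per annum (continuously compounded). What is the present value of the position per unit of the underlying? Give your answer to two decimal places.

PV(remaining coupons) I = 2.37·e^(−0.0682·2/12) = 2.3432
Current forward F = (S − I)·e^(rT) = (130.00 − 2.3432)·e^(0.0682·9/12) = 127.6568 × 1.052481 = 134.3564
Value (long) = (F − K)·e^(−rT) = (134.3564 − 118.52) × 0.950136 = 15.0467
Value = C$15.05

C$15.05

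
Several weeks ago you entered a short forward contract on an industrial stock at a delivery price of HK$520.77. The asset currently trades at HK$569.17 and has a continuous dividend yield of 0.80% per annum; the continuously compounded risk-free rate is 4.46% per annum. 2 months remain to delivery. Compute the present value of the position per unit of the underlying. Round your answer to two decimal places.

-HK$51.50

Current fair forward for the remaining 2 months: F = S·e^((r − q)·T), (r − q) = 0.0446 − 0.0080 = 0.0366
F = 569.17 · e^(0.0366 × 2/12) = 569.17 × 1.006119 = 572.6528
Value of long forward = (F − K)·e^(−rT) = (572.6528 − 520.77) · e^(−0.0446·2/12)
= 51.8828 × 0.992594 = 51.50
Short position value = −(long value) = -HK$51.50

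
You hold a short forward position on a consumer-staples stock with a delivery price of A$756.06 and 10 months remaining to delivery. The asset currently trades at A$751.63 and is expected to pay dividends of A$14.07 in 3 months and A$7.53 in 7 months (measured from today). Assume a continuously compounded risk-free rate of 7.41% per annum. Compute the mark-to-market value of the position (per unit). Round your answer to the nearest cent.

PV(remaining dividends) I = 14.07·e^(−0.0741·3/12) + 7.53·e^(−0.0741·7/12) = 21.0232
Current forward F = (S − I)·e^(rT) = (751.63 − 21.0232)·e^(0.0741·10/12) = 730.6068 × 1.063696 = 777.1435
Value (long) = (F − K)·e^(−rT) = (777.1435 − 756.06) × 0.940118 = 19.8210
Short position value = −(long value) = -A$19.82

-A$19.82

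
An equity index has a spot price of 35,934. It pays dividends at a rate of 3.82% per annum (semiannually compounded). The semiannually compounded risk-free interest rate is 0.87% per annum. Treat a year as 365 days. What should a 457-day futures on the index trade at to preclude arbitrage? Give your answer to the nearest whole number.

34,646

F = S · (1+r/2)^(2T) / (1+q/2)^(2T)
= 35934 × 1.010929 / 1.048518 = 35934 × 0.964150
F = 34,646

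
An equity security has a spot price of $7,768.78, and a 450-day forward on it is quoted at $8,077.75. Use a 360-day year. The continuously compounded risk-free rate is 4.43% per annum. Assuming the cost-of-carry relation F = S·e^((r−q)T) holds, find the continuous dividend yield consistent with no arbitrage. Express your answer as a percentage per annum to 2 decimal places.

1.31%

From F = S·e^((r−q)T): (r − q) = ln(F/S)/T
ln(8077.75/7768.78) = ln(1.039771) = 0.039000
(r − q) = 0.039000 / (450/360) = 0.031200
q = r − ln(F/S)/T = 0.0443 − 0.031200 = 0.013100
q = 1.31%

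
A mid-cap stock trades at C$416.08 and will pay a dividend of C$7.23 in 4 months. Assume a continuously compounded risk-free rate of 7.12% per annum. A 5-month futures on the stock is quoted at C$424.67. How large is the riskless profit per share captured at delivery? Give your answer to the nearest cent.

PV(dividends) I = 7.23·e^(−0.0712·4/12) = 7.0604
Fair futures F* = (S − I)·e^(rT) = (416.08 − 7.0604)·e^0.029667 = 409.0196 × 1.030111 = 421.3356
Market C$424.67 > fair 421.3356: forward overpriced → cash-and-carry (borrow at r, buy the stock and collect the dividends, short the forward).
Profit at T = |F_mkt − F*| = |424.67 − 421.3356| = C$3.33 per share

C$3.33 per share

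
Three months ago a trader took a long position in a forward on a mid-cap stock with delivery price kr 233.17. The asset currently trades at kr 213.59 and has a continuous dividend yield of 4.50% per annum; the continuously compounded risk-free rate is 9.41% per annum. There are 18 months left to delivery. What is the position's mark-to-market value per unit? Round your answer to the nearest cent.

-kr 2.83

Current fair forward for the remaining 18 months: F = S·e^((r − q)·T), (r − q) = 0.0941 − 0.0450 = 0.0491
F = 213.59 · e^(0.0491 × 18/12) = 213.59 × 1.076430 = 229.9147
Value of long forward = (F − K)·e^(−rT) = (229.9147 − 233.17) · e^(−0.0941·18/12)
= -3.2553 × 0.868359 = -2.83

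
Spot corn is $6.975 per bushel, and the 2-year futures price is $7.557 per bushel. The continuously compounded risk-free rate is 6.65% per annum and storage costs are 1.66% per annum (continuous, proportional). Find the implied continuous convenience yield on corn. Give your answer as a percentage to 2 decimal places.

F = S·e^((r+u−y)T) ⇒ (r+u−y) = ln(F/S)/T
ln(7.557/6.975) = 0.080142; /T ⇒ 0.040071
y = r + u − ln(F/S)/T = 0.0665 + 0.0166 − 0.040071 = 0.043029
y = 4.30%

4.30%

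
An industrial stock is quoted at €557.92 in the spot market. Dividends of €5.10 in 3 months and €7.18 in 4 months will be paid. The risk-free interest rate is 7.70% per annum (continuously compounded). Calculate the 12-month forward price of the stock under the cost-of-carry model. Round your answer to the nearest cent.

PV(dividends) I = 5.10·e^(−0.0770·3/12) + 7.18·e^(−0.0770·4/12)
I = 5.0028 + 6.9981 = 12.0009
F = (S − I)·e^(rT) = (557.92 − 12.0009) · e^(0.0770·12/12)
= 545.9191 · e^0.077000 = 545.9191 × 1.080042 = €589.62

€589.62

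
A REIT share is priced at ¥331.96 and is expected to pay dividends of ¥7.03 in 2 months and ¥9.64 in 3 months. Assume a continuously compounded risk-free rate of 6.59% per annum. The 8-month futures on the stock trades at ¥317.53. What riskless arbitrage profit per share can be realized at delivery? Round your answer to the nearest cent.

PV(dividends) I = 7.03·e^(−0.0659·2/12) + 9.64·e^(−0.0659·3/12) = 16.4357
Fair futures F* = (S − I)·e^(rT) = (331.96 − 16.4357)·e^0.043933 = 315.5243 × 1.044912 = 329.6951
Market ¥317.53 < fair 329.6951: forward underpriced → reverse cash-and-carry (short the stock, invest proceeds at r, pay the dividends, go long the forward).
Profit at T = |F_mkt − F*| = |317.53 − 329.6951| = ¥12.17 per share

¥12.17 per share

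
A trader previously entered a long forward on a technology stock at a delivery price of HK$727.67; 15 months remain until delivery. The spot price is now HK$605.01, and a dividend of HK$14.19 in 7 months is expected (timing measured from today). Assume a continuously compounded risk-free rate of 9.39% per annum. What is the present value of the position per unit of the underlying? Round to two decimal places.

PV(remaining dividends) I = 14.19·e^(−0.0939·7/12) = 13.4336
Current forward F = (S − I)·e^(rT) = (605.01 − 13.4336)·e^(0.0939·15/12) = 591.5764 × 1.124541 = 665.2519
Value (long) = (F − K)·e^(−rT) = (665.2519 − 727.67) × 0.889252 = -55.5054
Value = -HK$55.51

-HK$55.51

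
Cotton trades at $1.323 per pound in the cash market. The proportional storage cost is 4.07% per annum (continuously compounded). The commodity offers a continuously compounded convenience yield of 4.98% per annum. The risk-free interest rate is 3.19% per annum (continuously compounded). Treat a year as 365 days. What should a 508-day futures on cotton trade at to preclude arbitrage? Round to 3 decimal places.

$1.366 per pound

Net carry = r + u − y = 0.0319 + 0.0407 − 0.0498 = 0.0228
F = S·e^((r+u−y)T) = 1.323 · e^(0.0228 × 508/365) = 1.323 · e^0.031733
= 1.323 × 1.032242 = $1.366 per pound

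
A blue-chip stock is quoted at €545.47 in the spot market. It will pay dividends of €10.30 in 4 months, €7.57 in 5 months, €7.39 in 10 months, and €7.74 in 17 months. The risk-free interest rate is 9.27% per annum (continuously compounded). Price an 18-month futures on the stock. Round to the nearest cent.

€591.34

PV(dividends) I = 10.30·e^(−0.0927·4/12) + 7.57·e^(−0.0927·5/12) + 7.39·e^(−0.0927·10/12) + 7.74·e^(−0.0927·17/12)
I = 9.9866 + 7.2832 + 6.8406 + 6.7875 = 30.8979
F = (S − I)·e^(rT) = (545.47 − 30.8979) · e^(0.0927·18/12)
= 514.5721 · e^0.139050 = 514.5721 × 1.149182 = €591.34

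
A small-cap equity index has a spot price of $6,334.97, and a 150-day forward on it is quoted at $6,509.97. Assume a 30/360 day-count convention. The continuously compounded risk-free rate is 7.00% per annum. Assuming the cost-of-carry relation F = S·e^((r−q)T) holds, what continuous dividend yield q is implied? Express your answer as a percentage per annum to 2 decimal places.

From F = S·e^((r−q)T): (r − q) = ln(F/S)/T
ln(6509.97/6334.97) = ln(1.027624) = 0.027249
(r − q) = 0.027249 / (150/360) = 0.065398
q = r − ln(F/S)/T = 0.0700 − 0.065398 = 0.004602
q = 0.46%

0.46%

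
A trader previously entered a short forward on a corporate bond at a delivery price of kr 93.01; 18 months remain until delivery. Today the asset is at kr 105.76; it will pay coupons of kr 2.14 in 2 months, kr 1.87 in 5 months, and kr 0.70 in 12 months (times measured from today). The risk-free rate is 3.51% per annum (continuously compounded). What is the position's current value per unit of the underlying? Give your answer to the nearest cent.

-kr 12.87

PV(remaining coupons) I = 2.14·e^(−0.0351·2/12) + 1.87·e^(−0.0351·5/12) + 0.70·e^(−0.0351·12/12) = 4.6462
Current forward F = (S − I)·e^(rT) = (105.76 − 4.6462)·e^(0.0351·18/12) = 101.1138 × 1.054061 = 106.5801
Value (long) = (F − K)·e^(−rT) = (106.5801 − 93.01) × 0.948712 = 12.8741
Short position value = −(long value) = -kr 12.87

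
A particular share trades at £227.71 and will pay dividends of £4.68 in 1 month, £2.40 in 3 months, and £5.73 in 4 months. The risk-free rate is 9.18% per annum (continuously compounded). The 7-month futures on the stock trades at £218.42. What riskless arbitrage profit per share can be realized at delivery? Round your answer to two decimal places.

£8.58 per share

PV(dividends) I = 4.68·e^(−0.0918·1/12) + 2.40·e^(−0.0918·3/12) + 5.73·e^(−0.0918·4/12) = 12.5472
Fair futures F* = (S − I)·e^(rT) = (227.71 − 12.5472)·e^0.053550 = 215.1628 × 1.055010 = 226.9989
Market £218.42 < fair 226.9989: forward underpriced → reverse cash-and-carry (short the stock, invest proceeds at r, pay the dividends, go long the forward).
Profit at T = |F_mkt − F*| = |218.42 − 226.9989| = £8.58 per share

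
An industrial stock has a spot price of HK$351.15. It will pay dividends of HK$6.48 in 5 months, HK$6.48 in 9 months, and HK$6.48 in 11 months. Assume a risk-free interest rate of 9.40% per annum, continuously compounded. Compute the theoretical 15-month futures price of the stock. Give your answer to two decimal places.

HK$374.45

PV(dividends) I = 6.48·e^(−0.0940·5/12) + 6.48·e^(−0.0940·9/12) + 6.48·e^(−0.0940·11/12)
I = 6.2311 + 6.0389 + 5.9450 = 18.2150
F = (S − I)·e^(rT) = (351.15 − 18.2150) · e^(0.0940·15/12)
= 332.9350 · e^0.117500 = 332.9350 × 1.124682 = HK$374.45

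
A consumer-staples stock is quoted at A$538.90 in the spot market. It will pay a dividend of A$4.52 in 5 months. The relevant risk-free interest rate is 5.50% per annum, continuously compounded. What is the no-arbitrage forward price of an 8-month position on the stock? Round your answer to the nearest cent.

PV(dividends) I = 4.52·e^(−0.0550·5/12)
I = 4.4176
F = (S − I)·e^(rT) = (538.90 − 4.4176) · e^(0.0550·8/12)
= 534.4824 · e^0.036667 = 534.4824 × 1.037348 = A$554.44

A$554.44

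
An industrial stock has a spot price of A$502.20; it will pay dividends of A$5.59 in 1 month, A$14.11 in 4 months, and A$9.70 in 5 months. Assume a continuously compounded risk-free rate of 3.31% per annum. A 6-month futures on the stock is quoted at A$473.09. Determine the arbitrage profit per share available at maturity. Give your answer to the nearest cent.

PV(dividends) I = 5.59·e^(−0.0331·1/12) + 14.11·e^(−0.0331·4/12) + 9.70·e^(−0.0331·5/12) = 29.0969
Fair futures F* = (S − I)·e^(rT) = (502.20 − 29.0969)·e^0.016550 = 473.1031 × 1.016688 = 480.9982
Market A$473.09 < fair 480.9982: forward underpriced → reverse cash-and-carry (short the stock, invest proceeds at r, pay the dividends, go long the forward).
Profit at T = |F_mkt − F*| = |473.09 − 480.9982| = A$7.91 per share

A$7.91 per share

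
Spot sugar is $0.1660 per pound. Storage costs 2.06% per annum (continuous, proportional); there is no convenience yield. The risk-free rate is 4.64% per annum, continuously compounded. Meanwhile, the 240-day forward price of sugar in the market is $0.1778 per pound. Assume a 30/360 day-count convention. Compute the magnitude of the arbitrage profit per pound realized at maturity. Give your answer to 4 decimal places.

Fair forward: F* = S·e^(carry·T), with carry = (r + u) = 0.0464 + 0.0206 = 0.0670
F* = 0.1660 · e^(0.0670 × 240/360) = 0.1660 · e^0.044667 = 0.1660 × 1.045680 = $0.1736
Market $0.1778 > fair $0.1736: forward overpriced → cash-and-carry (buy spot, short the forward).
At maturity, profit = |F_mkt − F*| = |0.1778 − 0.1736| = $0.0042 per pound

$0.0042 per pound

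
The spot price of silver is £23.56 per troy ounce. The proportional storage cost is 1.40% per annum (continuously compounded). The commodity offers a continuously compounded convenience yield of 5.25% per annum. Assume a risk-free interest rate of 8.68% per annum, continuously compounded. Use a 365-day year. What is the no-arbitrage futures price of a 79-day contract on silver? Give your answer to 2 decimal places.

£23.81 per troy ounce

Net carry = r + u − y = 0.0868 + 0.0140 − 0.0525 = 0.0483
F = S·e^((r+u−y)T) = 23.56 · e^(0.0483 × 79/365) = 23.56 · e^0.010454
= 23.56 × 1.010509 = £23.81 per troy ounce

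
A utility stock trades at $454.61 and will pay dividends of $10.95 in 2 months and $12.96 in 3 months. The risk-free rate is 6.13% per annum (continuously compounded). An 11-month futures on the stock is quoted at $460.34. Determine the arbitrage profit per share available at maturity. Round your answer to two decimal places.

$4.42 per share

PV(dividends) I = 10.95·e^(−0.0613·2/12) + 12.96·e^(−0.0613·3/12) = 23.6016
Fair futures F* = (S − I)·e^(rT) = (454.61 − 23.6016)·e^0.056192 = 431.0084 × 1.057801 = 455.9211
Market $460.34 > fair 455.9211: forward overpriced → cash-and-carry (borrow at r, buy the stock and collect the dividends, short the forward).
Profit at T = |F_mkt − F*| = |460.34 − 455.9211| = $4.42 per share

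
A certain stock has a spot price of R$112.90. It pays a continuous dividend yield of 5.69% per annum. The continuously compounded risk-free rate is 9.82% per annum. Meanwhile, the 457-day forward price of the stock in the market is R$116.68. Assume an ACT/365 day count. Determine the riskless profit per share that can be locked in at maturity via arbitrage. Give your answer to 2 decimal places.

Fair forward: F* = S·e^(carry·T), with carry = (r − q) = 0.0982 − 0.0569 = 0.0413
F* = 112.90 · e^(0.0413 × 457/365) = 112.90 · e^0.051710 = 112.90 × 1.053070 = R$118.8916
Market R$116.68 < fair R$118.8916: forward underpriced → reverse cash-and-carry (short spot, go long the forward).
At maturity, profit = |F_mkt − F*| = |116.68 − 118.8916| = R$2.21 per share

R$2.21 per share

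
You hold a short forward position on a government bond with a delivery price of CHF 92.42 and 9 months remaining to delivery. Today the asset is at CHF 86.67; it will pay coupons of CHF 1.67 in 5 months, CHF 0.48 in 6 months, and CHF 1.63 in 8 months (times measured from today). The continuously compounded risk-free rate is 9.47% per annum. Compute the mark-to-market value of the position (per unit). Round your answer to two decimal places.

PV(remaining coupons) I = 1.67·e^(−0.0947·5/12) + 0.48·e^(−0.0947·6/12) + 1.63·e^(−0.0947·8/12) = 3.5935
Current forward F = (S − I)·e^(rT) = (86.67 − 3.5935)·e^(0.0947·9/12) = 83.0765 × 1.073608 = 89.1916
Value (long) = (F − K)·e^(−rT) = (89.1916 − 92.42) × 0.931439 = -3.0071
Short position value = −(long value) = CHF 3.01

CHF 3.01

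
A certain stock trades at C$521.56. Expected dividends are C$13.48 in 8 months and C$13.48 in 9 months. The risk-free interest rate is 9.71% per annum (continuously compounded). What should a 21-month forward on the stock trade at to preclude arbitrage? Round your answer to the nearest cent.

PV(dividends) I = 13.48·e^(−0.0971·8/12) + 13.48·e^(−0.0971·9/12)
I = 12.6350 + 12.5332 = 25.1682
F = (S − I)·e^(rT) = (521.56 − 25.1682) · e^(0.0971·21/12)
= 496.3918 · e^0.169925 = 496.3918 × 1.185216 = C$588.33

C$588.33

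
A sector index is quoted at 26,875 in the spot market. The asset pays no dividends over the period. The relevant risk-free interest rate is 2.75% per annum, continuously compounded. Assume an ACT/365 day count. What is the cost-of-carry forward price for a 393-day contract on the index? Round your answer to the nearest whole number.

F = S·e^(rT) = 26875 · e^(0.0275 × 393/365)
= 26875 · e^0.029610 = 26875 × 1.030053
F = 27,683

27,683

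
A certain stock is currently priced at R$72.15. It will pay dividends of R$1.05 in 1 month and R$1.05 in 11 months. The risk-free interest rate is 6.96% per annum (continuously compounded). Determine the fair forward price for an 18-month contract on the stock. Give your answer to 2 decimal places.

R$77.84

PV(dividends) I = 1.05·e^(−0.0696·1/12) + 1.05·e^(−0.0696·11/12)
I = 1.0439 + 0.9851 = 2.0290
F = (S − I)·e^(rT) = (72.15 − 2.0290) · e^(0.0696·18/12)
= 70.1210 · e^0.104400 = 70.1210 × 1.110044 = R$77.84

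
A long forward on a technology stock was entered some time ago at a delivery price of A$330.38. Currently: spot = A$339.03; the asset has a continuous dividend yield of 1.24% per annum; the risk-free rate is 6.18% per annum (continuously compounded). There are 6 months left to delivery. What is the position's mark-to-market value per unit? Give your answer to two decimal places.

A$16.61

Current fair forward for the remaining 6 months: F = S·e^((r − q)·T), (r − q) = 0.0618 − 0.0124 = 0.0494
F = 339.03 · e^(0.0494 × 6/12) = 339.03 × 1.025008 = 347.5085
Value of long forward = (F − K)·e^(−rT) = (347.5085 − 330.38) · e^(−0.0618·6/12)
= 17.1285 × 0.969573 = 16.61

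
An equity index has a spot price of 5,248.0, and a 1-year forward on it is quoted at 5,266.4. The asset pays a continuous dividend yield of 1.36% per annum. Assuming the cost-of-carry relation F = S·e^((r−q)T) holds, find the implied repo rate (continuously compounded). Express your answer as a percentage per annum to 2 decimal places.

From F = S·e^((r−q)T): (r − q) = ln(F/S)/T
ln(5266.4/5248.0) = ln(1.003506) = 0.003500
(r − q) = 0.003500 / (1) = 0.003500
r = ln(F/S)/T + q = 0.003500 + 0.0136 = 0.017100
r = 1.71%

1.71%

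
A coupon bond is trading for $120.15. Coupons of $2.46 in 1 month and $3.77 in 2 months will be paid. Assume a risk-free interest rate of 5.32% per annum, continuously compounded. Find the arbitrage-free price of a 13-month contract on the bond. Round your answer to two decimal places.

$120.73

PV(coupons) I = 2.46·e^(−0.0532·1/12) + 3.77·e^(−0.0532·2/12)
I = 2.4491 + 3.7367 = 6.1858
F = (S − I)·e^(rT) = (120.15 − 6.1858) · e^(0.0532·13/12)
= 113.9642 · e^0.057633 = 113.9642 × 1.059326 = $120.73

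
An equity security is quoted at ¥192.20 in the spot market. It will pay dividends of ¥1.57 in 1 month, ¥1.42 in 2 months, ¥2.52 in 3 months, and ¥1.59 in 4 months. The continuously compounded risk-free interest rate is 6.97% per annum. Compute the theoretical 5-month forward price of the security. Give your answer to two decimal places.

PV(dividends) I = 1.57·e^(−0.0697·1/12) + 1.42·e^(−0.0697·2/12) + 2.52·e^(−0.0697·3/12) + 1.59·e^(−0.0697·4/12)
I = 1.5609 + 1.4036 + 2.4765 + 1.5535 = 6.9945
F = (S − I)·e^(rT) = (192.20 − 6.9945) · e^(0.0697·5/12)
= 185.2055 · e^0.029042 = 185.2055 × 1.029468 = ¥190.66

¥190.66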